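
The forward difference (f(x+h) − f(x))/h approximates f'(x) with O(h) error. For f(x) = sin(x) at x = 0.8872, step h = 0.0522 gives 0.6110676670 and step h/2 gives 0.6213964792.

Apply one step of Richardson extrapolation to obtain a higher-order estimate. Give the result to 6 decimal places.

0.631725

Method order is 1; weight 2^1 = 2.
Weighted: 1.2427929584 − 0.6110676670 = 0.6317252914
0.6317252914 ÷ 1 = 0.6317252914
Shift from A(h/2): +0.0103288122.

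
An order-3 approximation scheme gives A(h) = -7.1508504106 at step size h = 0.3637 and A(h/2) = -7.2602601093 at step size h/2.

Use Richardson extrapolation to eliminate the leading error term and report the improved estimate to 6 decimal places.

-7.275890

The method has order 3: 2^3 = 8.
Weighted: (-58.0820808744) − (-7.1508504106) = -50.9312304638
Divide by 2^3 − 1 = 7.
(8×(-7.2602601093) − (-7.1508504106))/(8 − 1) = -7.2758900663
Gap between inputs: 1.094e-01; correction applied: −0.0156299570.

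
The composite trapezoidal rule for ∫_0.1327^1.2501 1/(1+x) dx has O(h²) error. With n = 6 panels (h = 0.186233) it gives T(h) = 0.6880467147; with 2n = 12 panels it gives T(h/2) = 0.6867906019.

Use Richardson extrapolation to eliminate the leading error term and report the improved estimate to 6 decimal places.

0.686372

The method has order 2: 2^2 = 4.
4 × 0.6867906019 − 0.6880467147 = 2.0591156929
Divide by 2^2 − 1 = 3.
Extrapolated: 2.0591156929 / 3 = 0.6863718976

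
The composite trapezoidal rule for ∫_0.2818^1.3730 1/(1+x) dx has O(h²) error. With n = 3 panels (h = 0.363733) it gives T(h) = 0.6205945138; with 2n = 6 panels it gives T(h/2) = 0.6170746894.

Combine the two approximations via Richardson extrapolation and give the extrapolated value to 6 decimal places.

0.615901

With r = 2 the leading error scales as h^2, so the weight is 2^2 = 4.
4 × 0.6170746894 = 2.4682987576; 2.4682987576 − 0.6205945138 = 1.8477042438
1.8477042438 ÷ 3 = 0.6159014146
Gap between inputs: 3.520e-03; correction applied: −0.0011732748.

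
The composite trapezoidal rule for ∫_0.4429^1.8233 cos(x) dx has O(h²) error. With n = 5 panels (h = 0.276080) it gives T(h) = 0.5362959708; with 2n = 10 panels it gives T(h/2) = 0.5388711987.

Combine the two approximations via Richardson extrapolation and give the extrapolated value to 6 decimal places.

0.539730

Method order is 2; weight 2^2 = 4.
4 × 0.5388711987 = 2.1554847948; subtract 0.5362959708 → 1.6191888240
Denominator 4 − 1 = 3.
R = 1.6191888240/3 = 0.5397296080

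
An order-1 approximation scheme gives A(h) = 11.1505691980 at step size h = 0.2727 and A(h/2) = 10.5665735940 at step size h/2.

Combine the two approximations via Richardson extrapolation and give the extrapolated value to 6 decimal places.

9.982578

r = 1: numerator weight 2, denominator 1.
2·10.5665735940 − 11.1505691980 = 9.9825779900
Denominator 2 − 1 = 1.
Result: 9.9825779900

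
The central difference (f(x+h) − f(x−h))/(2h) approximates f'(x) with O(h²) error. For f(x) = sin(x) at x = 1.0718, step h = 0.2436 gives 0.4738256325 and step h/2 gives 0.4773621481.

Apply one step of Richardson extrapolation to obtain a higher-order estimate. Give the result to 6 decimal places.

0.478541

r = 2: numerator weight 4, denominator 3.
Weighted: 1.9094485924 − 0.4738256325 = 1.4356229599
(4·0.4773621481 − 0.4738256325)/(4 − 1) = 0.4785409866
Gap between inputs: 3.537e-03; correction applied: +0.0011788385.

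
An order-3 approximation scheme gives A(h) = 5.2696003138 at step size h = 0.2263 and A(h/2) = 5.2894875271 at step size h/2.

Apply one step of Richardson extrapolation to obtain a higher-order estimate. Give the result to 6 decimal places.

5.292329

r = 3: numerator weight 8, denominator 7.
8 × 5.2894875271 = 42.3159002168; subtract 5.2696003138 → 37.0462999030
Divide by 2^3 − 1 = 7.
So the Richardson estimate is 5.2923285576.
Correction |R − A(h/2)| = 2.841e-03; gap |A(h/2) − A(h)| = 1.989e-02.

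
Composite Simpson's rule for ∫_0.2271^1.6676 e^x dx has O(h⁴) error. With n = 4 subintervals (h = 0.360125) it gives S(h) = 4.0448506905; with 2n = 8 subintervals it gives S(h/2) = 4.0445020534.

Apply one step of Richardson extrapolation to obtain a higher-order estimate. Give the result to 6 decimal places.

4.044479

Error is O(h^4); halving h shrinks it by 2^4 = 16.
A(h/2) − A(h) = 4.0445020534 − 4.0448506905 = -0.0003486371
Correction (A(h/2) − A(h))/(16 − 1) = (-0.0003486371)/15 = -0.0000232425
R = A(h/2) + (A(h/2) − A(h))/15 = 4.0445020534 − 0.0000232425 = 4.0444788109
Correction |R − A(h/2)| = 2.324e-05; gap |A(h/2) − A(h)| = 3.486e-04.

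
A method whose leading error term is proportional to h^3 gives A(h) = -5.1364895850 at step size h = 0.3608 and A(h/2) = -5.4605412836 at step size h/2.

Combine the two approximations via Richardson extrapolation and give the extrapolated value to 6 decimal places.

-5.506834

With r = 3 the leading error scales as h^3, so the weight is 2^3 = 8.
Weighted: (-43.6843302688) − (-5.1364895850) = -38.5478406838
(8*(-5.4605412836) − (-5.1364895850))/(8 − 1) = -5.5068343834
Shift from A(h/2): −0.0462930998.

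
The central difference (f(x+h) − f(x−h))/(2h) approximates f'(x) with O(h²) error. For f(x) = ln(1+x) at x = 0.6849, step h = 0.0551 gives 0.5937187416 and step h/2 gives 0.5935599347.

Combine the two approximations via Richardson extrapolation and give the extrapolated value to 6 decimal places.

0.593507

Leading term ∝ h^2; use weight 4 = 2^2.
Weighted: 2.3742397388 − 0.5937187416 = 1.7805209972
Extrapolated: 1.7805209972 / 3 = 0.5935069991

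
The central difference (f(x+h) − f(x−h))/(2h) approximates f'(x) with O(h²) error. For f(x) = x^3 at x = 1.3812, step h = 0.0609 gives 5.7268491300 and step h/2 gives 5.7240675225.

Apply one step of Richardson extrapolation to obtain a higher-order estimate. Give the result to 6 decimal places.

The method has order 2: 2^2 = 4.
Weighted: 22.8962700900 − 5.7268491300 = 17.1694209600
Denominator 4 − 1 = 3.
17.1694209600 ÷ 3 = 5.7231403200

5.723140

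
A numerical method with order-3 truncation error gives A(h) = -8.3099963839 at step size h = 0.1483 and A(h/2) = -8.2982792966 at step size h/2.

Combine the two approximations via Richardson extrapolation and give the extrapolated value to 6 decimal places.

The method has order 3: 2^3 = 8.
Top: 8(-8.2982792966) − (-8.3099963839) = -58.0762379889
Extrapolated: (-58.0762379889) / 7 = -8.2966054270
Shift from A(h/2): +0.0016738696.

-8.296605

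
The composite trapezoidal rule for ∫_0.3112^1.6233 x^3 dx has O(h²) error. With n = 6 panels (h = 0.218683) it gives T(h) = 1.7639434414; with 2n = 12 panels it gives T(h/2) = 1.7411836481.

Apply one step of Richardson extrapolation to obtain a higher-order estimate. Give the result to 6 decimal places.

1.733597

Error is O(h^2); halving h shrinks it by 2^2 = 4.
4·1.7411836481 = 6.9647345924; subtract 1.7639434414 → 5.2007911510
Extrapolated: 5.2007911510 / 3 = 1.7335970503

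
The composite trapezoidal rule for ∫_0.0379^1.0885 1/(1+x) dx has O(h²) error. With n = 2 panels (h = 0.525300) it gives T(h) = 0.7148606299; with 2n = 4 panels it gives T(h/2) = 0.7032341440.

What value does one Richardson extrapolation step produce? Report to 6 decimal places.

0.699359

The method has order 2: 2^2 = 4.
A(h/2) − A(h) = 0.7032341440 − 0.7148606299 = -0.0116264859
Divide by 2^2 − 1 = 3: (-0.0116264859)/3 = -0.0038754953
R = 0.7032341440 − 0.0038754953 = 0.6993586487
Shift from A(h/2): −0.0038754953.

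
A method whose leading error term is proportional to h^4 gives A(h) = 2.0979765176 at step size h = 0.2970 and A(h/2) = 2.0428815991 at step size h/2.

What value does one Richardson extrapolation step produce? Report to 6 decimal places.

r = 4, so 2^r = 16.
16·2.0428815991 = 32.6861055856; 32.6861055856 − 2.0979765176 = 30.5881290680
R = 30.5881290680/15 = 2.0392086045

2.039209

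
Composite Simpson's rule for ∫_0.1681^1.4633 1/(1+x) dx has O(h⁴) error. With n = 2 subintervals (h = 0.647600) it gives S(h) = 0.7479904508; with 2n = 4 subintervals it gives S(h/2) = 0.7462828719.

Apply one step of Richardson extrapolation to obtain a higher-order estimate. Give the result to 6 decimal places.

r = 4: numerator weight 16, denominator 15.
Top: 16(0.7462828719) − (0.7479904508) = 11.1925354996
(16·0.7462828719 − 0.7479904508)/(16 − 1) = 0.7461690333

0.746169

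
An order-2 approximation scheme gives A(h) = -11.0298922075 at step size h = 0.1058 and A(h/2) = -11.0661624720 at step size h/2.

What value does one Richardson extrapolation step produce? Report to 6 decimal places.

With r = 2 the leading error scales as h^2, so the weight is 2^2 = 4.
Weighted: (-44.2646498880) − (-11.0298922075) = -33.2347576805
(-33.2347576805) ÷ 3 = -11.0782525602

-11.078253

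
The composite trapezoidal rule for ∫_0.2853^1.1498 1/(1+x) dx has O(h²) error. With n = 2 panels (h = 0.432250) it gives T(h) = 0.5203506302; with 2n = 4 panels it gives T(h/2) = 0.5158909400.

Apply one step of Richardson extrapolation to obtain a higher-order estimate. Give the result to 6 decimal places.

0.514404

r = 2: numerator weight 4, denominator 3.
Weighted: 2.0635637600 − 0.5203506302 = 1.5432131298
Denominator 4 − 1 = 3.
1.5432131298 ÷ 3 = 0.5144043766
Shift from A(h/2): −0.0014865634.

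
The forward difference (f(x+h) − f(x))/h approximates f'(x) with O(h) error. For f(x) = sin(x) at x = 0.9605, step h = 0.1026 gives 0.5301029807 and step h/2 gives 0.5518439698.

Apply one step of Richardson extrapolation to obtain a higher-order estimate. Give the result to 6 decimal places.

Method order is 1; weight 2^1 = 2.
2 × 0.5518439698 = 1.1036879396; 1.1036879396 − 0.5301029807 = 0.5735849589
Extrapolated: 0.5735849589 / 1 = 0.5735849589

0.573585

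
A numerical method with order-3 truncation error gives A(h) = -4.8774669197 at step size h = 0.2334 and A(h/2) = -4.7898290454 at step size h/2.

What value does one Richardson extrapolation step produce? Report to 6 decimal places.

-4.777309

Method order is 3; weight 2^3 = 8.
2^3 × A(h/2) = -38.3186323632; minus A(h) gives -33.4411654435.
Divide by 2^3 − 1 = 7.
So the Richardson estimate is -4.7773093491.
Correction |R − A(h/2)| = 1.252e-02; gap |A(h/2) − A(h)| = 8.764e-02.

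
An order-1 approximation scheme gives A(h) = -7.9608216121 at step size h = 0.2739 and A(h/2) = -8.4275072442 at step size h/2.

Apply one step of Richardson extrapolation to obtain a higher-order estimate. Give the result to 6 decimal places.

-8.894193

Method order is 1; weight 2^1 = 2.
A(h/2) − A(h) = -8.4275072442 − (-7.9608216121) = -0.4666856321
Correction (A(h/2) − A(h))/(2 − 1) = (-0.4666856321)/1 = -0.4666856321
R = A(h/2) + (A(h/2) − A(h))/1 = -8.4275072442 − 0.4666856321 = -8.8941928763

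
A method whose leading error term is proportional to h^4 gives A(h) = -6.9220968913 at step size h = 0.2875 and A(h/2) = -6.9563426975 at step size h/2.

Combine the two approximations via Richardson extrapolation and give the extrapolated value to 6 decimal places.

-6.958626

r = 4: numerator weight 16, denominator 15.
16×(-6.9563426975) − (-6.9220968913) = -104.3793862687
Denominator 16 − 1 = 15.
R = (-104.3793862687)/15 = -6.9586257512
Gap between inputs: 3.425e-02; correction applied: −0.0022830537.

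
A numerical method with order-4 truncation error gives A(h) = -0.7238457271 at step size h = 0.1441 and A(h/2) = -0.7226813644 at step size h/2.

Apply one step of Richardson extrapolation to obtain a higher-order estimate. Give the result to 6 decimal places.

-0.722604

Method order is 4; weight 2^4 = 16.
Numerator 16 × A(h/2) − A(h) = 16 × (-0.7226813644) − (-0.7238457271) = -10.8390561033
R = (-10.8390561033)/15 = -0.7226037402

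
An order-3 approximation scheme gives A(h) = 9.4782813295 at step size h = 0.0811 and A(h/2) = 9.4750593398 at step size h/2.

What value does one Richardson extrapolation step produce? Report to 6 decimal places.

9.474599

With r = 3 the leading error scales as h^3, so the weight is 2^3 = 8.
8*9.4750593398 − 9.4782813295 = 66.3221933889
Divide by 2^3 − 1 = 7.
Result: 9.4745990556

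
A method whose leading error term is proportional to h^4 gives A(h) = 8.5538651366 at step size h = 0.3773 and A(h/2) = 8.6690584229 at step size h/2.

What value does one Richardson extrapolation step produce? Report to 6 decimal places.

8.676738

Leading term ∝ h^4; use weight 16 = 2^4.
Top: 16(8.6690584229) − (8.5538651366) = 130.1510696298
Denominator 16 − 1 = 15.
So the Richardson estimate is 8.6767379753.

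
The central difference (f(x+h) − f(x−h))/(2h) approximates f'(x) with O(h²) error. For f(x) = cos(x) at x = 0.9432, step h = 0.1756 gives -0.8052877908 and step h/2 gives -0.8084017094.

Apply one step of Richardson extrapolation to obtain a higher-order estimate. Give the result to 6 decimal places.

r = 2, so 2^r = 4.
4·(-0.8084017094) − (-0.8052877908) = -2.4283190468
Denominator 4 − 1 = 3.
Extrapolated: (-2.4283190468) / 3 = -0.8094396823
Gap between inputs: 3.114e-03; correction applied: −0.0010379729.

-0.809440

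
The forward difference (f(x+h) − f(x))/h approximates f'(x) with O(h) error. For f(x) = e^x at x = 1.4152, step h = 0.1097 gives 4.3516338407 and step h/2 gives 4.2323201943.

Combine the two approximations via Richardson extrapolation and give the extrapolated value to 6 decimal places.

The method has order 1: 2^1 = 2.
A(h/2) − A(h) = 4.2323201943 − 4.3516338407 = -0.1193136464
Divide by 2^1 − 1 = 1: (-0.1193136464)/1 = -0.1193136464
R = A(h/2) + (A(h/2) − A(h))/1 = 4.2323201943 − 0.1193136464 = 4.1130065479

4.113007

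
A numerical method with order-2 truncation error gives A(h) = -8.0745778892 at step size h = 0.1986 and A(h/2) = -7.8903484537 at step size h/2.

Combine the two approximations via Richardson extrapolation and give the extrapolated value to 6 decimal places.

-7.828939

r = 2, so 2^r = 4.
Numerator 4·A(h/2) − A(h) = 4·(-7.8903484537) − (-8.0745778892) = -23.4868159256
Divide by 2^2 − 1 = 3.
Result: -7.8289386419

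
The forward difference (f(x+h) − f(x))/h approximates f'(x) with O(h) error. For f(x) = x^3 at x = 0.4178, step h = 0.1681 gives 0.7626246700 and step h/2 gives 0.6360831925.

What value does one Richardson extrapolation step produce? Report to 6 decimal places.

With r = 1 the leading error scales as h^1, so the weight is 2^1 = 2.
Weighted: 1.2721663850 − 0.7626246700 = 0.5095417150
Denominator 2 − 1 = 1.
Extrapolated: 0.5095417150 / 1 = 0.5095417150
Shift from A(h/2): −0.1265414775.

0.509542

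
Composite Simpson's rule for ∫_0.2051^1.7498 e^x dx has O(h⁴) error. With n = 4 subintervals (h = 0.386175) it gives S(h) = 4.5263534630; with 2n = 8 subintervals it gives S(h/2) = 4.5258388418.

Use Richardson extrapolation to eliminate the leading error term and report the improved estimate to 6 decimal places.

Error is O(h^4); halving h shrinks it by 2^4 = 16.
16·4.5258388418 − 4.5263534630 = 67.8870680058
Extrapolated: 67.8870680058 / 15 = 4.5258045337
Correction |R − A(h/2)| = 3.431e-05; gap |A(h/2) − A(h)| = 5.146e-04.

4.525805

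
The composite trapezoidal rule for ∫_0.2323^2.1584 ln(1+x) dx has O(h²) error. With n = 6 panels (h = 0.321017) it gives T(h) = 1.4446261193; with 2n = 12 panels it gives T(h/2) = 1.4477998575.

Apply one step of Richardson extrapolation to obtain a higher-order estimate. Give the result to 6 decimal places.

The method has order 2: 2^2 = 4.
Numerator 4 × A(h/2) − A(h) = 4 × 1.4477998575 − 1.4446261193 = 4.3465733107
Divide by 2^2 − 1 = 3.
(4 × 1.4477998575 − 1.4446261193)/(4 − 1) = 1.4488577702
Correction |R − A(h/2)| = 1.058e-03; gap |A(h/2) − A(h)| = 3.174e-03.

1.448858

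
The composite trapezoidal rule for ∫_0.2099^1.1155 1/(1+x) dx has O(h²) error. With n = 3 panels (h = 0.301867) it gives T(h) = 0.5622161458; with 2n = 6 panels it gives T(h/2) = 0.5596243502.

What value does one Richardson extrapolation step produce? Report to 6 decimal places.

0.558760

Leading term ∝ h^2; use weight 4 = 2^2.
A(h/2) − A(h) = 0.5596243502 − 0.5622161458 = -0.0025917956
Divide by 2^2 − 1 = 3: (-0.0025917956)/3 = -0.0008639319
R = A(h/2) + (A(h/2) − A(h))/3 = 0.5596243502 − 0.0008639319 = 0.5587604183
Shift from A(h/2): −0.0008639319.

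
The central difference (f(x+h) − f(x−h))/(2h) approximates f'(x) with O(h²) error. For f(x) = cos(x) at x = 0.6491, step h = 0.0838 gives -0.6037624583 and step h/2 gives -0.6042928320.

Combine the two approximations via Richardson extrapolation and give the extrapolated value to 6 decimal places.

-0.604470

With r = 2 the leading error scales as h^2, so the weight is 2^2 = 4.
Numerator 4*A(h/2) − A(h) = 4*(-0.6042928320) − (-0.6037624583) = -1.8134088697
(4*(-0.6042928320) − (-0.6037624583))/(4 − 1) = -0.6044696232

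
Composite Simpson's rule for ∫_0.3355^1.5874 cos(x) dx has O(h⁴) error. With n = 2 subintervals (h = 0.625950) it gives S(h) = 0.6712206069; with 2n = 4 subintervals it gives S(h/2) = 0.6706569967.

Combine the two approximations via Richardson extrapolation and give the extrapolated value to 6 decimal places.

With r = 4 the leading error scales as h^4, so the weight is 2^4 = 16.
Top: 16(0.6706569967) − (0.6712206069) = 10.0592913403
Extrapolated: 10.0592913403 / 15 = 0.6706194227
Correction |R − A(h/2)| = 3.757e-05; gap |A(h/2) − A(h)| = 5.636e-04.

0.670619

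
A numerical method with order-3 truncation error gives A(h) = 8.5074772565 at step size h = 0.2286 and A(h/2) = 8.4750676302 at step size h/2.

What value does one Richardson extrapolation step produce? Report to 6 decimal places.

8.470438

With r = 3 the leading error scales as h^3, so the weight is 2^3 = 8.
2^3·A(h/2) = 67.8005410416; minus A(h) gives 59.2930637851.
Divide by 2^3 − 1 = 7.
(8·8.4750676302 − 8.5074772565)/(8 − 1) = 8.4704376836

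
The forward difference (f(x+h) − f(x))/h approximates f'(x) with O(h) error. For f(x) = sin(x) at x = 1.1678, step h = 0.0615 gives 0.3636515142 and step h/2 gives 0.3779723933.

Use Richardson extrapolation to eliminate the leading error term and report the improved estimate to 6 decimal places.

Leading term ∝ h^1; use weight 2 = 2^1.
2^1×A(h/2) = 0.7559447866; minus A(h) gives 0.3922932724.
R = 0.3922932724/1 = 0.3922932724

0.392293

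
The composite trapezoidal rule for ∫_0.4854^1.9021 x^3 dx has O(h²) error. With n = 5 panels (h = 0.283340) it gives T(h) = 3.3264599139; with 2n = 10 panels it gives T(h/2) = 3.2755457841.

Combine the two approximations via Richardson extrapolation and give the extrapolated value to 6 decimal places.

3.258574

Error is O(h^2); halving h shrinks it by 2^2 = 4.
2^2×A(h/2) = 13.1021831364; minus A(h) gives 9.7757232225.
Denominator 4 − 1 = 3.
Extrapolated: 9.7757232225 / 3 = 3.2585744075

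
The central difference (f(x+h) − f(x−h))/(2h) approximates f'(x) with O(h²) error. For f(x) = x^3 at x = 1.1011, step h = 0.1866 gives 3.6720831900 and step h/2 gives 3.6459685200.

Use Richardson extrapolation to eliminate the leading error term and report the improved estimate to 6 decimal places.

3.637264

r = 2, so 2^r = 4.
4×3.6459685200 = 14.5838740800; 14.5838740800 − 3.6720831900 = 10.9117908900
(4×3.6459685200 − 3.6720831900)/(4 − 1) = 3.6372636300
Gap between inputs: 2.611e-02; correction applied: −0.0087048900.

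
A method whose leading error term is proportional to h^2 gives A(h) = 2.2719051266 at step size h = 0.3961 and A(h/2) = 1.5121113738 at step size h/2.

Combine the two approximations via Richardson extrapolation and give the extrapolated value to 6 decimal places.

With r = 2 the leading error scales as h^2, so the weight is 2^2 = 4.
4×1.5121113738 − 2.2719051266 = 3.7765403686
Divide by 2^2 − 1 = 3.
Result: 1.2588467895
Shift from A(h/2): −0.2532645843.

1.258847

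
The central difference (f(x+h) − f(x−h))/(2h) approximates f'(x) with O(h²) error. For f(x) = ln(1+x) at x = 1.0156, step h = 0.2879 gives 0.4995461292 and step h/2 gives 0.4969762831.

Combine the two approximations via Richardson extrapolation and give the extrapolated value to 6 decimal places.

Error is O(h^2); halving h shrinks it by 2^2 = 4.
4×0.4969762831 = 1.9879051324; subtract 0.4995461292 → 1.4883590032
Divide by 2^2 − 1 = 3.
Result: 0.4961196677
Shift from A(h/2): −0.0008566154.

0.496120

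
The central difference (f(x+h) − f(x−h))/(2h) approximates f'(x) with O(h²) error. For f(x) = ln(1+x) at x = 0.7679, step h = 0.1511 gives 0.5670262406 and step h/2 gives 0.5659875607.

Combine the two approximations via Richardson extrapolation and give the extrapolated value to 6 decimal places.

Error is O(h^2); halving h shrinks it by 2^2 = 4.
Top: 4(0.5659875607) − (0.5670262406) = 1.6969240022
Denominator 4 − 1 = 3.
R = 1.6969240022/3 = 0.5656413341

0.565641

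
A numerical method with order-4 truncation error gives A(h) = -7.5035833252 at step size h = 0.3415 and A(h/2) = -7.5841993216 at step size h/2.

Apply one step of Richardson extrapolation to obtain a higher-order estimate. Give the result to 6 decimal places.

-7.589574

Error is O(h^4); halving h shrinks it by 2^4 = 16.
Numerator 16 × A(h/2) − A(h) = 16 × (-7.5841993216) − (-7.5035833252) = -113.8436058204
Extrapolated: (-113.8436058204) / 15 = -7.5895737214
Shift from A(h/2): −0.0053743998.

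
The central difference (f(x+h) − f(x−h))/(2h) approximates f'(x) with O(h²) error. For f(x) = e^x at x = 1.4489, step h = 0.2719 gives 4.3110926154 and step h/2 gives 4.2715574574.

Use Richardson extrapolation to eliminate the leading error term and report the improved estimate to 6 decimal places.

Error is O(h^2); halving h shrinks it by 2^2 = 4.
4·4.2715574574 = 17.0862298296; subtract 4.3110926154 → 12.7751372142
R = 12.7751372142/3 = 4.2583790714
Correction |R − A(h/2)| = 1.318e-02; gap |A(h/2) − A(h)| = 3.954e-02.

4.258379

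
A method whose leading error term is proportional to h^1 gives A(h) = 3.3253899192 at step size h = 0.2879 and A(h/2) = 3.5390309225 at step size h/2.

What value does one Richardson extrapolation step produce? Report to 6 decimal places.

Leading term ∝ h^1; use weight 2 = 2^1.
2×3.5390309225 = 7.0780618450; 7.0780618450 − 3.3253899192 = 3.7526719258
Divide by 2^1 − 1 = 1.
3.7526719258 ÷ 1 = 3.7526719258

3.752672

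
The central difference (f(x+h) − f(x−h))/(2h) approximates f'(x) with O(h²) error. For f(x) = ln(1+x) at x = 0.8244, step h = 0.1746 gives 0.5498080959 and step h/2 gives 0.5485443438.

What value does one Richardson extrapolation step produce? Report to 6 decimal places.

Error is O(h^2); halving h shrinks it by 2^2 = 4.
Weighted: 2.1941773752 − 0.5498080959 = 1.6443692793
(4*0.5485443438 − 0.5498080959)/(4 − 1) = 0.5481230931

0.548123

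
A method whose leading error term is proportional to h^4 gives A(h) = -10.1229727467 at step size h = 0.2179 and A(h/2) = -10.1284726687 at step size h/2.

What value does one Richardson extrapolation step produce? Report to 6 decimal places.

r = 4, so 2^r = 16.
Top: 16(-10.1284726687) − (-10.1229727467) = -151.9325899525
(-151.9325899525) ÷ 15 = -10.1288393302
Gap between inputs: 5.500e-03; correction applied: −0.0003666615.

-10.128839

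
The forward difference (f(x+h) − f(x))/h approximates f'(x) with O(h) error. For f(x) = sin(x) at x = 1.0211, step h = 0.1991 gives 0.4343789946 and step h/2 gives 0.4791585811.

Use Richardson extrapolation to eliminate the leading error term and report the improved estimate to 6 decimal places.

With r = 1 the leading error scales as h^1, so the weight is 2^1 = 2.
2^1 × A(h/2) = 0.9583171622; minus A(h) gives 0.5239381676.
Denominator 2 − 1 = 1.
Result: 0.5239381676

0.523938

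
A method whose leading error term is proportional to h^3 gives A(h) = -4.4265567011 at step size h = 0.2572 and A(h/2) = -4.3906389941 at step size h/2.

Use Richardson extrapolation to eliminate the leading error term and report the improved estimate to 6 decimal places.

r = 3: numerator weight 8, denominator 7.
Difference of the inputs: -4.3906389941 − (-4.4265567011) = 0.0359177070
Correction (A(h/2) − A(h))/(8 − 1) = 0.0359177070/7 = 0.0051311010
R = A(h/2) + (A(h/2) − A(h))/7 = -4.3906389941 + 0.0051311010 = -4.3855078931
Shift from A(h/2): +0.0051311010.

-4.385508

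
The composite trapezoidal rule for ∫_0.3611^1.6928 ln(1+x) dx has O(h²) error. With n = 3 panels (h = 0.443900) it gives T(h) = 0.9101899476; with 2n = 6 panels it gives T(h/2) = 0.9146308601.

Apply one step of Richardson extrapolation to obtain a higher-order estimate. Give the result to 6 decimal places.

Leading term ∝ h^2; use weight 4 = 2^2.
4×0.9146308601 − 0.9101899476 = 2.7483334928
(4×0.9146308601 − 0.9101899476)/(4 − 1) = 0.9161111643

0.916111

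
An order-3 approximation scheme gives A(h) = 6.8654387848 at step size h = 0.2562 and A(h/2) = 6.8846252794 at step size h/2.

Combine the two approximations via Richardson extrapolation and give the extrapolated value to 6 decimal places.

Method order is 3; weight 2^3 = 8.
A(h/2) − A(h) = 6.8846252794 − 6.8654387848 = 0.0191864946
Divide by 2^3 − 1 = 7: 0.0191864946/7 = 0.0027409278
R = 6.8846252794 + 0.0027409278 = 6.8873662072

6.887366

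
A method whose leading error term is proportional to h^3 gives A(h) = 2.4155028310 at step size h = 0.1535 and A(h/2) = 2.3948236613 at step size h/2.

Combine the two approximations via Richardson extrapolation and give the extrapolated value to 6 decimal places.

Order 3 gives 2^r = 8 and 2^r − 1 = 7.
Weighted: 19.1585892904 − 2.4155028310 = 16.7430864594
Divide by 2^3 − 1 = 7.
So the Richardson estimate is 2.3918694942.

2.391869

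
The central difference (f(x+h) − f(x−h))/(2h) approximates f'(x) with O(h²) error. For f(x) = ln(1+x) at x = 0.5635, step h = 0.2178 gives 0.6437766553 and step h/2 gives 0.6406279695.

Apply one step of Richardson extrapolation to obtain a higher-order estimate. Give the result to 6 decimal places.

Leading term ∝ h^2; use weight 4 = 2^2.
Difference of the inputs: 0.6406279695 − 0.6437766553 = -0.0031486858
Correction (A(h/2) − A(h))/(4 − 1) = (-0.0031486858)/3 = -0.0010495619
R = 0.6406279695 − 0.0010495619 = 0.6395784076
Gap between inputs: 3.149e-03; correction applied: −0.0010495619.

0.639578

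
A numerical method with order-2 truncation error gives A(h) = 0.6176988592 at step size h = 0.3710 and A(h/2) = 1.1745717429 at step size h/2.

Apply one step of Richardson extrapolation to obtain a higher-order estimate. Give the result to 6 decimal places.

r = 2, so 2^r = 4.
Numerator 4 × A(h/2) − A(h) = 4 × 1.1745717429 − 0.6176988592 = 4.0805881124
R = 4.0805881124/3 = 1.3601960375
Shift from A(h/2): +0.1856242946.

1.360196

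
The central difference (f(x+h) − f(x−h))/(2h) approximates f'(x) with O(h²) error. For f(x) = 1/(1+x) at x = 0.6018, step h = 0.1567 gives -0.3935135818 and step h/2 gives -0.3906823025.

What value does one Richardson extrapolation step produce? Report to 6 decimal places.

Order 2 gives 2^r = 4 and 2^r − 1 = 3.
Weighted: (-1.5627292100) − (-0.3935135818) = -1.1692156282
R = (-1.1692156282)/3 = -0.3897385427

-0.389739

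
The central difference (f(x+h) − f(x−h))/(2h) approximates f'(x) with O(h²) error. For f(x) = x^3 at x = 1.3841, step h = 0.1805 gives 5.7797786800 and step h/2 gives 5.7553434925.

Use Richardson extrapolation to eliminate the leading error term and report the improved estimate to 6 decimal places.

r = 2: numerator weight 4, denominator 3.
2^2×A(h/2) = 23.0213739700; minus A(h) gives 17.2415952900.
Extrapolated: 17.2415952900 / 3 = 5.7471984300

5.747198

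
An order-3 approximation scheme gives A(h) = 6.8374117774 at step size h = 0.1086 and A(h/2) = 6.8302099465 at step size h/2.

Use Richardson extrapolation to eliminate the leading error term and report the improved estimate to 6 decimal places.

6.829181

r = 3, so 2^r = 8.
Difference of the inputs: 6.8302099465 − 6.8374117774 = -0.0072018309
Correction (A(h/2) − A(h))/(8 − 1) = (-0.0072018309)/7 = -0.0010288330
R = 6.8302099465 − 0.0010288330 = 6.8291811135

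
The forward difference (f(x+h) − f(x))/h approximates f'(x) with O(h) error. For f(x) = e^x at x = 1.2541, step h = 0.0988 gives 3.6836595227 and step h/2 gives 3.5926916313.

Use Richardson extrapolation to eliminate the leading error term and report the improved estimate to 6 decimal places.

Order 1 gives 2^r = 2 and 2^r − 1 = 1.
Top: 2(3.5926916313) − (3.6836595227) = 3.5017237399
Denominator 2 − 1 = 1.
3.5017237399 ÷ 1 = 3.5017237399
Shift from A(h/2): −0.0909678914.

3.501724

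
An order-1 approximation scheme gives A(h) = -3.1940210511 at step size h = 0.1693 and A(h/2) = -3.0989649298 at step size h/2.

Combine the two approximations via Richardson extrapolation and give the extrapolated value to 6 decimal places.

-3.003909

Method order is 1; weight 2^1 = 2.
Difference of the inputs: -3.0989649298 − (-3.1940210511) = 0.0950561213
Correction (A(h/2) − A(h))/(2 − 1) = 0.0950561213/1 = 0.0950561213
R = -3.0989649298 + 0.0950561213 = -3.0039088085
Gap between inputs: 9.506e-02; correction applied: +0.0950561213.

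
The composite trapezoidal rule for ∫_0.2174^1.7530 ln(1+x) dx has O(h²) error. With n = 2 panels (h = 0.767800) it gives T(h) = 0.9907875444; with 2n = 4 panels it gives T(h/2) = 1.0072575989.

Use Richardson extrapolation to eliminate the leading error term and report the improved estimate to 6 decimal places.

1.012748

Order 2 gives 2^r = 4 and 2^r − 1 = 3.
Numerator 4 × A(h/2) − A(h) = 4 × 1.0072575989 − 0.9907875444 = 3.0382428512
3.0382428512 ÷ 3 = 1.0127476171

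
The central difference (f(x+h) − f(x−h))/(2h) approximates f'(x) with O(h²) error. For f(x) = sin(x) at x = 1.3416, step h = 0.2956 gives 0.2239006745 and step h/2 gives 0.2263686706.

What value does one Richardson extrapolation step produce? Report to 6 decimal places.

0.227191

r = 2, so 2^r = 4.
Difference of the inputs: 0.2263686706 − 0.2239006745 = 0.0024679961
Correction (A(h/2) − A(h))/(4 − 1) = 0.0024679961/3 = 0.0008226654
R = 0.2263686706 + 0.0008226654 = 0.2271913360
Gap between inputs: 2.468e-03; correction applied: +0.0008226654.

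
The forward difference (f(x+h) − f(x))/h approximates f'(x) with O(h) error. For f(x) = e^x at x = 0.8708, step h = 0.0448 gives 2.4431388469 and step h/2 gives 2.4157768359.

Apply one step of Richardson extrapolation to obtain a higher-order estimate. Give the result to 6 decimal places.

Error is O(h^1); halving h shrinks it by 2^1 = 2.
Numerator 2*A(h/2) − A(h) = 2*2.4157768359 − 2.4431388469 = 2.3884148249
(2*2.4157768359 − 2.4431388469)/(2 − 1) = 2.3884148249
Correction |R − A(h/2)| = 2.736e-02; gap |A(h/2) − A(h)| = 2.736e-02.

2.388415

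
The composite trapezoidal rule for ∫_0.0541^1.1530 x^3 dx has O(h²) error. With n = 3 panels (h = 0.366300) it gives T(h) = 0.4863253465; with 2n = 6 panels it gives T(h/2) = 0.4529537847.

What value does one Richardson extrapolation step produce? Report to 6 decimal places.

0.441830

Leading term ∝ h^2; use weight 4 = 2^2.
4 × 0.4529537847 = 1.8118151388; subtract 0.4863253465 → 1.3254897923
1.3254897923 ÷ 3 = 0.4418299308
Gap between inputs: 3.337e-02; correction applied: −0.0111238539.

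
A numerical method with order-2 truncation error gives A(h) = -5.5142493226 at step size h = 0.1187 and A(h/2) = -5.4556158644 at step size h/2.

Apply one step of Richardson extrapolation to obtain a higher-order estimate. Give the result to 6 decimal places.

-5.436071

Error is O(h^2); halving h shrinks it by 2^2 = 4.
4×(-5.4556158644) = -21.8224634576; subtract (-5.5142493226) → -16.3082141350
Divide by 2^2 − 1 = 3.
So the Richardson estimate is -5.4360713783.
Gap between inputs: 5.863e-02; correction applied: +0.0195444861.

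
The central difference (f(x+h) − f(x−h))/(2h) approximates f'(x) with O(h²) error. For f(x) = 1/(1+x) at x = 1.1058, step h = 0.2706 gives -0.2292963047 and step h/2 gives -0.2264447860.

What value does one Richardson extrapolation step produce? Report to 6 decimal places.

Error is O(h^2); halving h shrinks it by 2^2 = 4.
Top: 4(-0.2264447860) − (-0.2292963047) = -0.6764828393
R = (-0.6764828393)/3 = -0.2254942798

-0.225494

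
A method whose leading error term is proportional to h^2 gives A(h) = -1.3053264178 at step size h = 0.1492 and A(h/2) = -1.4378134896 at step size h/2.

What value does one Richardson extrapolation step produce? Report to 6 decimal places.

-1.481976

r = 2: numerator weight 4, denominator 3.
Numerator 4·A(h/2) − A(h) = 4·(-1.4378134896) − (-1.3053264178) = -4.4459275406
Divide by 2^2 − 1 = 3.
(4·(-1.4378134896) − (-1.3053264178))/(4 − 1) = -1.4819758469
Correction |R − A(h/2)| = 4.416e-02; gap |A(h/2) − A(h)| = 1.325e-01.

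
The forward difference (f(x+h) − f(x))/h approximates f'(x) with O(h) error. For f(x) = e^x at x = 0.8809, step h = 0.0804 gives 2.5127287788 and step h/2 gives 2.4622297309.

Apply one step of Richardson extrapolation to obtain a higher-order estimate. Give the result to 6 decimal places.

Leading term ∝ h^1; use weight 2 = 2^1.
A(h/2) − A(h) = 2.4622297309 − 2.5127287788 = -0.0504990479
Correction (A(h/2) − A(h))/(2 − 1) = (-0.0504990479)/1 = -0.0504990479
R = A(h/2) + (A(h/2) − A(h))/1 = 2.4622297309 − 0.0504990479 = 2.4117306830
Gap between inputs: 5.050e-02; correction applied: −0.0504990479.

2.411731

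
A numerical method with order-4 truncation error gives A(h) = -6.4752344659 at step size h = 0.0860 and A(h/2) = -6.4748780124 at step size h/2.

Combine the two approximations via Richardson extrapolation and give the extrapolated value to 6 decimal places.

-6.474854

Error is O(h^4); halving h shrinks it by 2^4 = 16.
Numerator 16×A(h/2) − A(h) = 16×(-6.4748780124) − (-6.4752344659) = -97.1228137325
Divide by 2^4 − 1 = 15.
So the Richardson estimate is -6.4748542488.
Shift from A(h/2): +0.0000237636.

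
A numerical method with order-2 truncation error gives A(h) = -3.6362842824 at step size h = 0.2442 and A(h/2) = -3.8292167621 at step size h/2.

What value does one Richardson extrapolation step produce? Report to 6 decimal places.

Method order is 2; weight 2^2 = 4.
Top: 4(-3.8292167621) − (-3.6362842824) = -11.6805827660
R = (-11.6805827660)/3 = -3.8935275887

-3.893528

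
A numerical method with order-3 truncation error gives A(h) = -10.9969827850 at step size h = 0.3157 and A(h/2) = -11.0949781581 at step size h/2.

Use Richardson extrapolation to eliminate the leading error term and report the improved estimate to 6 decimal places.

r = 3: numerator weight 8, denominator 7.
8*(-11.0949781581) − (-10.9969827850) = -77.7628424798
Extrapolated: (-77.7628424798) / 7 = -11.1089774971

-11.108977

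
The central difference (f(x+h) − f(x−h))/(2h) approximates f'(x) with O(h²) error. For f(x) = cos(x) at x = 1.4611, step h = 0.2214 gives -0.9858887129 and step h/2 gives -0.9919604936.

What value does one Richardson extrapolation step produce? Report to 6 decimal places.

Order 2 gives 2^r = 4 and 2^r − 1 = 3.
Numerator 4×A(h/2) − A(h) = 4×(-0.9919604936) − (-0.9858887129) = -2.9819532615
Denominator 4 − 1 = 3.
R = (-2.9819532615)/3 = -0.9939844205

-0.993984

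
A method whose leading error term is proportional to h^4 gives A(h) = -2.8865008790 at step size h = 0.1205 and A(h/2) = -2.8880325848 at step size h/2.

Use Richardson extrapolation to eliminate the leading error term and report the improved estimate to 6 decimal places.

r = 4: numerator weight 16, denominator 15.
16 × (-2.8880325848) = -46.2085213568; subtract (-2.8865008790) → -43.3220204778
Denominator 16 − 1 = 15.
Result: -2.8881346985
Correction |R − A(h/2)| = 1.021e-04; gap |A(h/2) − A(h)| = 1.532e-03.

-2.888135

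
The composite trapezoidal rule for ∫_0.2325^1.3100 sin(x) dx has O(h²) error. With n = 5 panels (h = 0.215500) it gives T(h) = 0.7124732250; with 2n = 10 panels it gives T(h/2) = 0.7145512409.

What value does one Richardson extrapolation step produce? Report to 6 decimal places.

0.715244

Leading term ∝ h^2; use weight 4 = 2^2.
Weighted: 2.8582049636 − 0.7124732250 = 2.1457317386
R = 2.1457317386/3 = 0.7152439129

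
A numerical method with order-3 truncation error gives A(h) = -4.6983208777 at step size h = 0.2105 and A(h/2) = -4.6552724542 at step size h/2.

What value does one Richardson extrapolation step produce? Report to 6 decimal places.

With r = 3 the leading error scales as h^3, so the weight is 2^3 = 8.
8×(-4.6552724542) = -37.2421796336; (-37.2421796336) − (-4.6983208777) = -32.5438587559
Extrapolated: (-32.5438587559) / 7 = -4.6491226794
Correction |R − A(h/2)| = 6.150e-03; gap |A(h/2) − A(h)| = 4.305e-02.

-4.649123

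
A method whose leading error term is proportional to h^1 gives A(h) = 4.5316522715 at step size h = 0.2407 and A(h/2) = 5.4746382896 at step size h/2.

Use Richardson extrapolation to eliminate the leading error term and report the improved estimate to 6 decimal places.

6.417624

r = 1: numerator weight 2, denominator 1.
2×5.4746382896 = 10.9492765792; subtract 4.5316522715 → 6.4176243077
Denominator 2 − 1 = 1.
R = 6.4176243077/1 = 6.4176243077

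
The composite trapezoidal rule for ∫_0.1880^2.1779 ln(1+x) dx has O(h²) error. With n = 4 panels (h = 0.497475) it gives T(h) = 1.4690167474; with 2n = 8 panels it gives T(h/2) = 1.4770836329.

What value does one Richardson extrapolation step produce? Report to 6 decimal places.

Error is O(h^2); halving h shrinks it by 2^2 = 4.
A(h/2) − A(h) = 1.4770836329 − 1.4690167474 = 0.0080668855
Divide by 2^2 − 1 = 3: 0.0080668855/3 = 0.0026889618
R = 1.4770836329 + 0.0026889618 = 1.4797725947

1.479773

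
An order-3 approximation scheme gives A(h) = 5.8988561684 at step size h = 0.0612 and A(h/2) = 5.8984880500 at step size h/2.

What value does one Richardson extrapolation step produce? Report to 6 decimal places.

Order 3 gives 2^r = 8 and 2^r − 1 = 7.
8×5.8984880500 = 47.1879044000; 47.1879044000 − 5.8988561684 = 41.2890482316
R = 41.2890482316/7 = 5.8984354617

5.898435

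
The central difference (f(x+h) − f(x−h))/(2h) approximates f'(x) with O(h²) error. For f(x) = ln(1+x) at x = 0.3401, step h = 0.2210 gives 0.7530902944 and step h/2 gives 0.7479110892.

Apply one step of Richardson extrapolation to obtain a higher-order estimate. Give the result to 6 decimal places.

Leading term ∝ h^2; use weight 4 = 2^2.
Top: 4(0.7479110892) − (0.7530902944) = 2.2385540624
Divide by 2^2 − 1 = 3.
Result: 0.7461846875

0.746185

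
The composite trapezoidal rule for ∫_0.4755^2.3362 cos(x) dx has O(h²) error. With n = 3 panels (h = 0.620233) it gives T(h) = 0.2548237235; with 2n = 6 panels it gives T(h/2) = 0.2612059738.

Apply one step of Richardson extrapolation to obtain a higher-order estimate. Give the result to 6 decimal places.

With r = 2 the leading error scales as h^2, so the weight is 2^2 = 4.
Difference of the inputs: 0.2612059738 − 0.2548237235 = 0.0063822503
Correction (A(h/2) − A(h))/(4 − 1) = 0.0063822503/3 = 0.0021274168
R = A(h/2) + (A(h/2) − A(h))/3 = 0.2612059738 + 0.0021274168 = 0.2633333906
Gap between inputs: 6.382e-03; correction applied: +0.0021274168.

0.263333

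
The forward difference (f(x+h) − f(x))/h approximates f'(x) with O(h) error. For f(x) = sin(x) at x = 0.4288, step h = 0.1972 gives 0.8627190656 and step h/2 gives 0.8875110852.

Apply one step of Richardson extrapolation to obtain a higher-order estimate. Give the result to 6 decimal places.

Leading term ∝ h^1; use weight 2 = 2^1.
Weighted: 1.7750221704 − 0.8627190656 = 0.9123031048
(2×0.8875110852 − 0.8627190656)/(2 − 1) = 0.9123031048
Shift from A(h/2): +0.0247920196.

0.912303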